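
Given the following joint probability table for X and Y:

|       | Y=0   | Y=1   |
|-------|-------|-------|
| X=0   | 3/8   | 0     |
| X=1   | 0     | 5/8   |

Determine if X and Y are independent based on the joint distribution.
Marginal P(X) (row sums):
  P(X=0) = 3/8 + 0 = 3/8
  P(X=1) = 0 + 5/8 = 5/8
Marginal P(Y) (column sums):
  P(Y=0) = 3/8 + 0 = 3/8
  P(Y=1) = 0 + 5/8 = 5/8

X and Y are independent iff P(X=i,Y=j) = P(X=i)·P(Y=j) for every cell.
  P(X=0)·P(Y=0) = 3/8 × 3/8 = 9/64, but P(X=0,Y=0) = 3/8 ✗

No, X and Y are not independent. Quantitatively, I(X;Y) > 0:

H(X) = -[(3/8)·log₂(3/8) + (5/8)·log₂(5/8)]
  = 0.5306 + 0.4238
  = 0.9544 bits
H(Y) = -[(3/8)·log₂(3/8) + (5/8)·log₂(5/8)]
  = 0.5306 + 0.4238
  = 0.9544 bits
H(X,Y) = -[(3/8)·log₂(3/8) + (5/8)·log₂(5/8)]
  = 0.5306 + 0.4238
  = 0.9544 bits
I(X;Y) = H(X) + H(Y) - H(X,Y) = 0.9544 + 0.9544 - 0.9544 = 0.9544 bits > 0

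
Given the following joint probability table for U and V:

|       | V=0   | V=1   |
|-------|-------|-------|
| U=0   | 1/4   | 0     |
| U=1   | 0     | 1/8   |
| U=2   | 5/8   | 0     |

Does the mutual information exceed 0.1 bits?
Marginal P(U) (row sums):
  P(U=0) = 1/4 + 0 = 1/4
  P(U=1) = 0 + 1/8 = 1/8
  P(U=2) = 5/8 + 0 = 5/8
Marginal P(V) (column sums):
  P(V=0) = 1/4 + 0 + 5/8 = 7/8
  P(V=1) = 0 + 1/8 + 0 = 1/8

H(U) = -[(1/4)·log₂(1/4) + (1/8)·log₂(1/8) + (5/8)·log₂(5/8)]
  = 0.5000 + 0.3750 + 0.4238
  = 1.2988 bits
H(V) = -[(7/8)·log₂(7/8) + (1/8)·log₂(1/8)]
  = 0.1686 + 0.3750
  = 0.5436 bits
H(U,V) = -[(1/4)·log₂(1/4) + (1/8)·log₂(1/8) + (5/8)·log₂(5/8)]
  = 0.5000 + 0.3750 + 0.4238
  = 1.2988 bits

I(U;V) = H(U) + H(V) - H(U,V)
  = 1.2988 + 0.5436 - 1.2988
  = 0.5436 bits

Yes. I(U;V) = 0.5436 bits, which is > 0.1 bits.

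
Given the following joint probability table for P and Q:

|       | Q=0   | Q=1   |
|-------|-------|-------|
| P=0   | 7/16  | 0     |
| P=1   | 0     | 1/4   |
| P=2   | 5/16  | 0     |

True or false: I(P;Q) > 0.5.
Marginal P(P) (row sums):
  P(P=0) = 7/16 + 0 = 7/16
  P(P=1) = 0 + 1/4 = 1/4
  P(P=2) = 5/16 + 0 = 5/16
Marginal P(Q) (column sums):
  P(Q=0) = 7/16 + 0 + 5/16 = 3/4
  P(Q=1) = 0 + 1/4 + 0 = 1/4

H(P) = -[(7/16)·log₂(7/16) + (1/4)·log₂(1/4) + (5/16)·log₂(5/16)]
  = 0.5218 + 0.5000 + 0.5244
  = 1.5462 bits
H(Q) = -[(3/4)·log₂(3/4) + (1/4)·log₂(1/4)]
  = 0.3113 + 0.5000
  = 0.8113 bits
H(P,Q) = -[(7/16)·log₂(7/16) + (1/4)·log₂(1/4) + (5/16)·log₂(5/16)]
  = 0.5218 + 0.5000 + 0.5244
  = 1.5462 bits

I(P;Q) = H(P) + H(Q) - H(P,Q)
  = 1.5462 + 0.8113 - 1.5462
  = 0.8113 bits

True. I(P;Q) = 0.8113 bits, which is > 0.5 bits.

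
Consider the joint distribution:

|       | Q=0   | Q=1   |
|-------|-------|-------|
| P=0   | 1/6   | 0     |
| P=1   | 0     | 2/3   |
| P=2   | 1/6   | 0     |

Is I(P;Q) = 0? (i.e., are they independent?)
Marginal P(P) (row sums):
  P(P=0) = 1/6 + 0 = 1/6
  P(P=1) = 0 + 2/3 = 2/3
  P(P=2) = 1/6 + 0 = 1/6
Marginal P(Q) (column sums):
  P(Q=0) = 1/6 + 0 + 1/6 = 1/3
  P(Q=1) = 0 + 2/3 + 0 = 2/3

P and Q are independent iff P(P=i,Q=j) = P(P=i)·P(Q=j) for every cell.
  P(P=0)·P(Q=0) = 1/6 × 1/3 = 1/18, but P(P=0,Q=0) = 1/6 ✗

No, P and Q are not independent. Quantitatively, I(P;Q) > 0:

H(P) = -[(1/6)·log₂(1/6) + (2/3)·log₂(2/3) + (1/6)·log₂(1/6)]
  = 0.4308 + 0.3900 + 0.4308
  = 1.2516 bits
H(Q) = -[(1/3)·log₂(1/3) + (2/3)·log₂(2/3)]
  = 0.5283 + 0.3900
  = 0.9183 bits
H(P,Q) = -[(1/6)·log₂(1/6) + (2/3)·log₂(2/3) + (1/6)·log₂(1/6)]
  = 0.4308 + 0.3900 + 0.4308
  = 1.2516 bits
I(P;Q) = H(P) + H(Q) - H(P,Q) = 1.2516 + 0.9183 - 1.2516 = 0.9183 bits > 0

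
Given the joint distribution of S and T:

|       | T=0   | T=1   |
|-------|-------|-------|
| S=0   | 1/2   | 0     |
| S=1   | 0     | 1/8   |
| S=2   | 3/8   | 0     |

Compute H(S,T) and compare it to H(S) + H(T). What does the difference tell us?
Marginal P(S) (row sums):
  P(S=0) = 1/2 + 0 = 1/2
  P(S=1) = 0 + 1/8 = 1/8
  P(S=2) = 3/8 + 0 = 3/8
Marginal P(T) (column sums):
  P(T=0) = 1/2 + 0 + 3/8 = 7/8
  P(T=1) = 0 + 1/8 + 0 = 1/8

H(S,T) = -[(1/2)·log₂(1/2) + (1/8)·log₂(1/8) + (3/8)·log₂(3/8)]
  = 0.5000 + 0.3750 + 0.5306
  = 1.4056 bits
H(S) = -[(1/2)·log₂(1/2) + (1/8)·log₂(1/8) + (3/8)·log₂(3/8)]
  = 0.5000 + 0.3750 + 0.5306
  = 1.4056 bits
H(T) = -[(7/8)·log₂(7/8) + (1/8)·log₂(1/8)]
  = 0.1686 + 0.3750
  = 0.5436 bits

H(S) + H(T) = 1.4056 + 0.5436 = 1.9492 bits
Difference: H(S) + H(T) - H(S,T) = 1.9492 - 1.4056 = 0.5436 bits = I(S;T)

The difference is the mutual information; it is positive here, so S and T are dependent (knowing one reduces uncertainty about the other by 0.5436 bits).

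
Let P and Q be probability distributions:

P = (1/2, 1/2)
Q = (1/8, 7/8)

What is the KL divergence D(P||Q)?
D(P||Q) = Σ P(i) log₂(P(i)/Q(i))
  i=0: (1/2) × log₂((1/2)/(1/8)) = (1/2) × log₂(4) = 1.0000
  i=1: (1/2) × log₂((1/2)/(7/8)) = (1/2) × log₂(4/7) = -0.4037
D(P||Q) = 1.0000 - 0.4037
  = 0.5963 bits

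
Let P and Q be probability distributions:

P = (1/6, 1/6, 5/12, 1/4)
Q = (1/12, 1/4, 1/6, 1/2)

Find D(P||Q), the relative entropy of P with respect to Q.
D(P||Q) = Σ P(i) log₂(P(i)/Q(i))
  i=0: (1/6) × log₂((1/6)/(1/12)) = (1/6) × log₂(2) = 0.1667
  i=1: (1/6) × log₂((1/6)/(1/4)) = (1/6) × log₂(2/3) = -0.0975
  i=2: (5/12) × log₂((5/12)/(1/6)) = (5/12) × log₂(5/2) = 0.5508
  i=3: (1/4) × log₂((1/4)/(1/2)) = (1/4) × log₂(1/2) = -0.2500
D(P||Q) = 0.1667 - 0.0975 + 0.5508 - 0.2500
  = 0.3700 bits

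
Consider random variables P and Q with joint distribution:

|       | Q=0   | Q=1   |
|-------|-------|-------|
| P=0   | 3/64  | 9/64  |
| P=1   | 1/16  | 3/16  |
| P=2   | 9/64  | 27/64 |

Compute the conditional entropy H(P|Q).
Marginal P(Q) (column sums):
  P(Q=0) = 3/64 + 1/16 + 9/64 = 1/4
  P(Q=1) = 9/64 + 3/16 + 27/64 = 3/4

H(P|Q) = -Σ P(P,Q)·log₂ P(P|Q), where P(P|Q) = P(P,Q) / P(Q)
  (P=0,Q=0): P(P|Q) = (3/64)/(1/4) = 3/16;  -(3/64)·log₂(3/16) = 0.1132
  (P=0,Q=1): P(P|Q) = (9/64)/(3/4) = 3/16;  -(9/64)·log₂(3/16) = 0.3396
  (P=1,Q=0): P(P|Q) = (1/16)/(1/4) = 1/4;  -(1/16)·log₂(1/4) = 0.1250
  (P=1,Q=1): P(P|Q) = (3/16)/(3/4) = 1/4;  -(3/16)·log₂(1/4) = 0.3750
  (P=2,Q=0): P(P|Q) = (9/64)/(1/4) = 9/16;  -(9/64)·log₂(9/16) = 0.1167
  (P=2,Q=1): P(P|Q) = (27/64)/(3/4) = 9/16;  -(27/64)·log₂(9/16) = 0.3502
H(P|Q) = 0.1132 + 0.3396 + 0.1250 + 0.3750 + 0.1167 + 0.3502
  = 1.4197 bits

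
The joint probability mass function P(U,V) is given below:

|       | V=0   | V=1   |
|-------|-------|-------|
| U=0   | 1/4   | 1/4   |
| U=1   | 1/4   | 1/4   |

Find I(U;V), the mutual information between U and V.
Marginal P(U) (row sums):
  P(U=0) = 1/4 + 1/4 = 1/2
  P(U=1) = 1/4 + 1/4 = 1/2
Marginal P(V) (column sums):
  P(V=0) = 1/4 + 1/4 = 1/2
  P(V=1) = 1/4 + 1/4 = 1/2

H(U) = -[(1/2)·log₂(1/2) + (1/2)·log₂(1/2)]
  = 0.5000 + 0.5000
  = 1.0000 bits
H(V) = -[(1/2)·log₂(1/2) + (1/2)·log₂(1/2)]
  = 0.5000 + 0.5000
  = 1.0000 bits
H(U,V) = -[(1/4)·log₂(1/4) + (1/4)·log₂(1/4) + (1/4)·log₂(1/4) + (1/4)·log₂(1/4)]
  = 0.5000 + 0.5000 + 0.5000 + 0.5000
  = 2.0000 bits

I(U;V) = H(U) + H(V) - H(U,V)
  = 1.0000 + 1.0000 - 2.0000
  = 0.0000 bits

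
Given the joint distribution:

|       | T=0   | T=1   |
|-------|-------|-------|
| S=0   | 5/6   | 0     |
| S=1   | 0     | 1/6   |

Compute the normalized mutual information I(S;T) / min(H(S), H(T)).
Marginal P(S) (row sums):
  P(S=0) = 5/6 + 0 = 5/6
  P(S=1) = 0 + 1/6 = 1/6
Marginal P(T) (column sums):
  P(T=0) = 5/6 + 0 = 5/6
  P(T=1) = 0 + 1/6 = 1/6

H(S) = -[(5/6)·log₂(5/6) + (1/6)·log₂(1/6)]
  = 0.2192 + 0.4308
  = 0.6500 bits
H(T) = -[(5/6)·log₂(5/6) + (1/6)·log₂(1/6)]
  = 0.2192 + 0.4308
  = 0.6500 bits
H(S,T) = -[(5/6)·log₂(5/6) + (1/6)·log₂(1/6)]
  = 0.2192 + 0.4308
  = 0.6500 bits

I(S;T) = H(S) + H(T) - H(S,T)
  = 0.6500 + 0.6500 - 0.6500
  = 0.6500 bits

min(H(S), H(T)) = min(0.6500, 0.6500) = 0.6500 bits
Normalized MI = 0.6500 / 0.6500 = 1.0000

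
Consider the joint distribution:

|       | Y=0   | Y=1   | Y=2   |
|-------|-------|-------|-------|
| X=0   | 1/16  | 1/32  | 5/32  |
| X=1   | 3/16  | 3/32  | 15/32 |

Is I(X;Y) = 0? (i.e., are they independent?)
Marginal P(X) (row sums):
  P(X=0) = 1/16 + 1/32 + 5/32 = 1/4
  P(X=1) = 3/16 + 3/32 + 15/32 = 3/4
Marginal P(Y) (column sums):
  P(Y=0) = 1/16 + 3/16 = 1/4
  P(Y=1) = 1/32 + 3/32 = 1/8
  P(Y=2) = 5/32 + 15/32 = 5/8

X and Y are independent iff P(X=i,Y=j) = P(X=i)·P(Y=j) for every cell.
  P(X=0)·P(Y=0) = 1/4 × 1/4 = 1/16 = P(X=0,Y=0) ✓
  P(X=0)·P(Y=1) = 1/4 × 1/8 = 1/32 = P(X=0,Y=1) ✓
  P(X=0)·P(Y=2) = 1/4 × 5/8 = 5/32 = P(X=0,Y=2) ✓
  P(X=1)·P(Y=0) = 3/4 × 1/4 = 3/16 = P(X=1,Y=0) ✓
  P(X=1)·P(Y=1) = 3/4 × 1/8 = 3/32 = P(X=1,Y=1) ✓
  P(X=1)·P(Y=2) = 3/4 × 5/8 = 15/32 = P(X=1,Y=2) ✓

Yes, X and Y are independent: every cell factors, so I(X;Y) = 0 bits.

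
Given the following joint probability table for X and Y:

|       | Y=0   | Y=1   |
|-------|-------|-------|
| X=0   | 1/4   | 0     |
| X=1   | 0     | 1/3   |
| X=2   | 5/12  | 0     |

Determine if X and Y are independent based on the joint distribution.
Marginal P(X) (row sums):
  P(X=0) = 1/4 + 0 = 1/4
  P(X=1) = 0 + 1/3 = 1/3
  P(X=2) = 5/12 + 0 = 5/12
Marginal P(Y) (column sums):
  P(Y=0) = 1/4 + 0 + 5/12 = 2/3
  P(Y=1) = 0 + 1/3 + 0 = 1/3

X and Y are independent iff P(X=i,Y=j) = P(X=i)·P(Y=j) for every cell.
  P(X=0)·P(Y=0) = 1/4 × 2/3 = 1/6, but P(X=0,Y=0) = 1/4 ✗

No, X and Y are not independent. Quantitatively, I(X;Y) > 0:

H(X) = -[(1/4)·log₂(1/4) + (1/3)·log₂(1/3) + (5/12)·log₂(5/12)]
  = 0.5000 + 0.5283 + 0.5263
  = 1.5546 bits
H(Y) = -[(2/3)·log₂(2/3) + (1/3)·log₂(1/3)]
  = 0.3900 + 0.5283
  = 0.9183 bits
H(X,Y) = -[(1/4)·log₂(1/4) + (1/3)·log₂(1/3) + (5/12)·log₂(5/12)]
  = 0.5000 + 0.5283 + 0.5263
  = 1.5546 bits
I(X;Y) = H(X) + H(Y) - H(X,Y) = 1.5546 + 0.9183 - 1.5546 = 0.9183 bits > 0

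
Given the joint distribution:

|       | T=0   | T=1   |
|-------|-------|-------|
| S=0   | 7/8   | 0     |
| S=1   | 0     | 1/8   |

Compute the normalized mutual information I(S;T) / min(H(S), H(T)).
Marginal P(S) (row sums):
  P(S=0) = 7/8 + 0 = 7/8
  P(S=1) = 0 + 1/8 = 1/8
Marginal P(T) (column sums):
  P(T=0) = 7/8 + 0 = 7/8
  P(T=1) = 0 + 1/8 = 1/8

H(S) = -[(7/8)·log₂(7/8) + (1/8)·log₂(1/8)]
  = 0.1686 + 0.3750
  = 0.5436 bits
H(T) = -[(7/8)·log₂(7/8) + (1/8)·log₂(1/8)]
  = 0.1686 + 0.3750
  = 0.5436 bits
H(S,T) = -[(7/8)·log₂(7/8) + (1/8)·log₂(1/8)]
  = 0.1686 + 0.3750
  = 0.5436 bits

I(S;T) = H(S) + H(T) - H(S,T)
  = 0.5436 + 0.5436 - 0.5436
  = 0.5436 bits

min(H(S), H(T)) = min(0.5436, 0.5436) = 0.5436 bits
Normalized MI = 0.5436 / 0.5436 = 1.0000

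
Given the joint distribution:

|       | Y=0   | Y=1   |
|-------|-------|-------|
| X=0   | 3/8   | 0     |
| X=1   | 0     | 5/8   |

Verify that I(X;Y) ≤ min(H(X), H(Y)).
Marginal P(X) (row sums):
  P(X=0) = 3/8 + 0 = 3/8
  P(X=1) = 0 + 5/8 = 5/8
Marginal P(Y) (column sums):
  P(Y=0) = 3/8 + 0 = 3/8
  P(Y=1) = 0 + 5/8 = 5/8

H(X) = -[(3/8)·log₂(3/8) + (5/8)·log₂(5/8)]
  = 0.5306 + 0.4238
  = 0.9544 bits
H(Y) = -[(3/8)·log₂(3/8) + (5/8)·log₂(5/8)]
  = 0.5306 + 0.4238
  = 0.9544 bits
H(X,Y) = -[(3/8)·log₂(3/8) + (5/8)·log₂(5/8)]
  = 0.5306 + 0.4238
  = 0.9544 bits

I(X;Y) = H(X) + H(Y) - H(X,Y)
  = 0.9544 + 0.9544 - 0.9544
  = 0.9544 bits

min(H(X), H(Y)) = min(0.9544, 0.9544) = 0.9544 bits
Since 0.9544 ≤ 0.9544, the bound is satisfied ✓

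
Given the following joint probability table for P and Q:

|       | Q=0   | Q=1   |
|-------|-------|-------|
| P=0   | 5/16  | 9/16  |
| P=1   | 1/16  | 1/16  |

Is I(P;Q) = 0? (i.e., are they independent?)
Marginal P(P) (row sums):
  P(P=0) = 5/16 + 9/16 = 7/8
  P(P=1) = 1/16 + 1/16 = 1/8
Marginal P(Q) (column sums):
  P(Q=0) = 5/16 + 1/16 = 3/8
  P(Q=1) = 9/16 + 1/16 = 5/8

P and Q are independent iff P(P=i,Q=j) = P(P=i)·P(Q=j) for every cell.
  P(P=0)·P(Q=0) = 7/8 × 3/8 = 21/64, but P(P=0,Q=0) = 5/16 ✗

No, P and Q are not independent. Quantitatively, I(P;Q) > 0:

H(P) = -[(7/8)·log₂(7/8) + (1/8)·log₂(1/8)]
  = 0.1686 + 0.3750
  = 0.5436 bits
H(Q) = -[(3/8)·log₂(3/8) + (5/8)·log₂(5/8)]
  = 0.5306 + 0.4238
  = 0.9544 bits
H(P,Q) = -[(5/16)·log₂(5/16) + (9/16)·log₂(9/16) + (1/16)·log₂(1/16) + (1/16)·log₂(1/16)]
  = 0.5244 + 0.4669 + 0.2500 + 0.2500
  = 1.4913 bits
I(P;Q) = H(P) + H(Q) - H(P,Q) = 0.5436 + 0.9544 - 1.4913 = 0.0067 bits > 0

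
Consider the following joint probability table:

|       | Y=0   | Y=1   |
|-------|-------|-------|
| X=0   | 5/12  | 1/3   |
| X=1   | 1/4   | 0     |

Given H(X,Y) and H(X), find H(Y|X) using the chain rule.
From the chain rule: H(X,Y) = H(X) + H(Y|X)
Therefore: H(Y|X) = H(X,Y) - H(X)

H(X,Y) = -[(5/12)·log₂(5/12) + (1/3)·log₂(1/3) + (1/4)·log₂(1/4)]
  = 0.5263 + 0.5283 + 0.5000
  = 1.5546 bits
Marginal P(X) (row sums):
  P(X=0) = 5/12 + 1/3 = 3/4
  P(X=1) = 1/4 + 0 = 1/4
H(X) = -[(3/4)·log₂(3/4) + (1/4)·log₂(1/4)]
  = 0.3113 + 0.5000
  = 0.8113 bits

H(Y|X) = 1.5546 - 0.8113 = 0.7433 bits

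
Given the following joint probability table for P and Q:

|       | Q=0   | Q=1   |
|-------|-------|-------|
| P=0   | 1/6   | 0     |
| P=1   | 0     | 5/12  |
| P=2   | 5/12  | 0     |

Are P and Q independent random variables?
Marginal P(P) (row sums):
  P(P=0) = 1/6 + 0 = 1/6
  P(P=1) = 0 + 5/12 = 5/12
  P(P=2) = 5/12 + 0 = 5/12
Marginal P(Q) (column sums):
  P(Q=0) = 1/6 + 0 + 5/12 = 7/12
  P(Q=1) = 0 + 5/12 + 0 = 5/12

P and Q are independent iff P(P=i,Q=j) = P(P=i)·P(Q=j) for every cell.
  P(P=0)·P(Q=0) = 1/6 × 7/12 = 7/72, but P(P=0,Q=0) = 1/6 ✗

No, P and Q are not independent. Quantitatively, I(P;Q) > 0:

H(P) = -[(1/6)·log₂(1/6) + (5/12)·log₂(5/12) + (5/12)·log₂(5/12)]
  = 0.4308 + 0.5263 + 0.5263
  = 1.4834 bits
H(Q) = -[(7/12)·log₂(7/12) + (5/12)·log₂(5/12)]
  = 0.4536 + 0.5263
  = 0.9799 bits
H(P,Q) = -[(1/6)·log₂(1/6) + (5/12)·log₂(5/12) + (5/12)·log₂(5/12)]
  = 0.4308 + 0.5263 + 0.5263
  = 1.4834 bits
I(P;Q) = H(P) + H(Q) - H(P,Q) = 1.4834 + 0.9799 - 1.4834 = 0.9799 bits > 0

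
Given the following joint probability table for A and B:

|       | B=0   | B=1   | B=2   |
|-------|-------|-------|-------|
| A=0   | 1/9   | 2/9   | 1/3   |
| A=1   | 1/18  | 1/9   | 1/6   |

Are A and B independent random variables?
Marginal P(A) (row sums):
  P(A=0) = 1/9 + 2/9 + 1/3 = 2/3
  P(A=1) = 1/18 + 1/9 + 1/6 = 1/3
Marginal P(B) (column sums):
  P(B=0) = 1/9 + 1/18 = 1/6
  P(B=1) = 2/9 + 1/9 = 1/3
  P(B=2) = 1/3 + 1/6 = 1/2

A and B are independent iff P(A=i,B=j) = P(A=i)·P(B=j) for every cell.
  P(A=0)·P(B=0) = 2/3 × 1/6 = 1/9 = P(A=0,B=0) ✓
  P(A=0)·P(B=1) = 2/3 × 1/3 = 2/9 = P(A=0,B=1) ✓
  P(A=0)·P(B=2) = 2/3 × 1/2 = 1/3 = P(A=0,B=2) ✓
  P(A=1)·P(B=0) = 1/3 × 1/6 = 1/18 = P(A=1,B=0) ✓
  P(A=1)·P(B=1) = 1/3 × 1/3 = 1/9 = P(A=1,B=1) ✓
  P(A=1)·P(B=2) = 1/3 × 1/2 = 1/6 = P(A=1,B=2) ✓

Yes, A and B are independent: every cell factors, so I(A;B) = 0 bits.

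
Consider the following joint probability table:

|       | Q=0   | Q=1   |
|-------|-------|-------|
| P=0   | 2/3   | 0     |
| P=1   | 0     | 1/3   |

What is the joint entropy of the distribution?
H(P,Q) = -Σ P(P,Q) log₂ P(P,Q), summed over the non-zero cells:
H(P,Q) = -[(2/3)·log₂(2/3) + (1/3)·log₂(1/3)]
  = 0.3900 + 0.5283
  = 0.9183 bits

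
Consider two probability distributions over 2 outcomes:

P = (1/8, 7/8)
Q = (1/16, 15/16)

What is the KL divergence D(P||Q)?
D(P||Q) = Σ P(i) log₂(P(i)/Q(i))
  i=0: (1/8) × log₂((1/8)/(1/16)) = (1/8) × log₂(2) = 0.1250
  i=1: (7/8) × log₂((7/8)/(15/16)) = (7/8) × log₂(14/15) = -0.0871
D(P||Q) = 0.1250 - 0.0871
  = 0.0379 bits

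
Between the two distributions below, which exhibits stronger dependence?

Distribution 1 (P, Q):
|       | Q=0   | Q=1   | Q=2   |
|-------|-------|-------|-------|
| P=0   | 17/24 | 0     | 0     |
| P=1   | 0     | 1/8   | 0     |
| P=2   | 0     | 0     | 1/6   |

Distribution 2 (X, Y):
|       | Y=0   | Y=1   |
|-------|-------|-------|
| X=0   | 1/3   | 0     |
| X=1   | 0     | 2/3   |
Distribution 1 (P, Q):
Marginal P(P) (row sums):
  P(P=0) = 17/24 + 0 + 0 = 17/24
  P(P=1) = 0 + 1/8 + 0 = 1/8
  P(P=2) = 0 + 0 + 1/6 = 1/6
Marginal P(Q) (column sums):
  P(Q=0) = 17/24 + 0 + 0 = 17/24
  P(Q=1) = 0 + 1/8 + 0 = 1/8
  P(Q=2) = 0 + 0 + 1/6 = 1/6

H(P) = -[(17/24)·log₂(17/24) + (1/8)·log₂(1/8) + (1/6)·log₂(1/6)]
  = 0.3524 + 0.3750 + 0.4308
  = 1.1582 bits
H(Q) = -[(17/24)·log₂(17/24) + (1/8)·log₂(1/8) + (1/6)·log₂(1/6)]
  = 0.3524 + 0.3750 + 0.4308
  = 1.1582 bits
H(P,Q) = -[(17/24)·log₂(17/24) + (1/8)·log₂(1/8) + (1/6)·log₂(1/6)]
  = 0.3524 + 0.3750 + 0.4308
  = 1.1582 bits

I(P;Q) = H(P) + H(Q) - H(P,Q)
  = 1.1582 + 1.1582 - 1.1582
  = 1.1582 bits

Distribution 2 (X, Y):
Marginal P(X) (row sums):
  P(X=0) = 1/3 + 0 = 1/3
  P(X=1) = 0 + 2/3 = 2/3
Marginal P(Y) (column sums):
  P(Y=0) = 1/3 + 0 = 1/3
  P(Y=1) = 0 + 2/3 = 2/3

H(X) = -[(1/3)·log₂(1/3) + (2/3)·log₂(2/3)]
  = 0.5283 + 0.3900
  = 0.9183 bits
H(Y) = -[(1/3)·log₂(1/3) + (2/3)·log₂(2/3)]
  = 0.5283 + 0.3900
  = 0.9183 bits
H(X,Y) = -[(1/3)·log₂(1/3) + (2/3)·log₂(2/3)]
  = 0.5283 + 0.3900
  = 0.9183 bits

I(X;Y) = H(X) + H(Y) - H(X,Y)
  = 0.9183 + 0.9183 - 0.9183
  = 0.9183 bits

I(P;Q) = 1.1582 bits > I(X;Y) = 0.9183 bits, so (P, Q) has the higher mutual information (stronger dependence).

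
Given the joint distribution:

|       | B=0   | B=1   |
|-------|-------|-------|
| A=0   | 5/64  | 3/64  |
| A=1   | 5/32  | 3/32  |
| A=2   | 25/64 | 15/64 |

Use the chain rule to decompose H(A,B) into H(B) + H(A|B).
By the chain rule: H(A,B) = H(B) + H(A|B)

Marginal P(B) (column sums):
  P(B=0) = 5/64 + 5/32 + 25/64 = 5/8
  P(B=1) = 3/64 + 3/32 + 15/64 = 3/8
H(B) = -[(5/8)·log₂(5/8) + (3/8)·log₂(3/8)]
  = 0.4238 + 0.5306
  = 0.9544 bits
H(A|B) = -Σ P(A,B)·log₂ P(A|B), where P(A|B) = P(A,B) / P(B)
  (A=0,B=0): P(A|B) = (5/64)/(5/8) = 1/8;  -(5/64)·log₂(1/8) = 0.2344
  (A=0,B=1): P(A|B) = (3/64)/(3/8) = 1/8;  -(3/64)·log₂(1/8) = 0.1406
  (A=1,B=0): P(A|B) = (5/32)/(5/8) = 1/4;  -(5/32)·log₂(1/4) = 0.3125
  (A=1,B=1): P(A|B) = (3/32)/(3/8) = 1/4;  -(3/32)·log₂(1/4) = 0.1875
  (A=2,B=0): P(A|B) = (25/64)/(5/8) = 5/8;  -(25/64)·log₂(5/8) = 0.2649
  (A=2,B=1): P(A|B) = (15/64)/(3/8) = 5/8;  -(15/64)·log₂(5/8) = 0.1589
H(A|B) = 0.2344 + 0.1406 + 0.3125 + 0.1875 + 0.2649 + 0.1589
  = 1.2988 bits

H(A,B) = H(B) + H(A|B) = 0.9544 + 1.2988 = 2.2532 bits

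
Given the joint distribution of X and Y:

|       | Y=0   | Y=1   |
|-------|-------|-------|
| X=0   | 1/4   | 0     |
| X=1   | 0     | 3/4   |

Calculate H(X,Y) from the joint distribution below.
H(X,Y) = -Σ P(X,Y) log₂ P(X,Y), summed over the non-zero cells:
H(X,Y) = -[(1/4)·log₂(1/4) + (3/4)·log₂(3/4)]
  = 0.5000 + 0.3113
  = 0.8113 bits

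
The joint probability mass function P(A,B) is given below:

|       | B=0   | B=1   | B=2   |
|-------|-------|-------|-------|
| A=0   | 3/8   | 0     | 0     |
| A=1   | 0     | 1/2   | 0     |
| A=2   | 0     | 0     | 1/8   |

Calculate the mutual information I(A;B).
Marginal P(A) (row sums):
  P(A=0) = 3/8 + 0 + 0 = 3/8
  P(A=1) = 0 + 1/2 + 0 = 1/2
  P(A=2) = 0 + 0 + 1/8 = 1/8
Marginal P(B) (column sums):
  P(B=0) = 3/8 + 0 + 0 = 3/8
  P(B=1) = 0 + 1/2 + 0 = 1/2
  P(B=2) = 0 + 0 + 1/8 = 1/8

H(A) = -[(3/8)·log₂(3/8) + (1/2)·log₂(1/2) + (1/8)·log₂(1/8)]
  = 0.5306 + 0.5000 + 0.3750
  = 1.4056 bits
H(B) = -[(3/8)·log₂(3/8) + (1/2)·log₂(1/2) + (1/8)·log₂(1/8)]
  = 0.5306 + 0.5000 + 0.3750
  = 1.4056 bits
H(A,B) = -[(3/8)·log₂(3/8) + (1/2)·log₂(1/2) + (1/8)·log₂(1/8)]
  = 0.5306 + 0.5000 + 0.3750
  = 1.4056 bits

I(A;B) = H(A) + H(B) - H(A,B)
  = 1.4056 + 1.4056 - 1.4056
  = 1.4056 bits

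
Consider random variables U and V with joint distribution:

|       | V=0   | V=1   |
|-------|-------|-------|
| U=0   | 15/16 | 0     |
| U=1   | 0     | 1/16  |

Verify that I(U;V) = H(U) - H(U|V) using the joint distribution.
Left side, from I(U;V) = H(U) + H(V) - H(U,V):
Marginal P(U) (row sums):
  P(U=0) = 15/16 + 0 = 15/16
  P(U=1) = 0 + 1/16 = 1/16
Marginal P(V) (column sums):
  P(V=0) = 15/16 + 0 = 15/16
  P(V=1) = 0 + 1/16 = 1/16

H(U) = -[(15/16)·log₂(15/16) + (1/16)·log₂(1/16)]
  = 0.0873 + 0.2500
  = 0.3373 bits
H(V) = -[(15/16)·log₂(15/16) + (1/16)·log₂(1/16)]
  = 0.0873 + 0.2500
  = 0.3373 bits
H(U,V) = -[(15/16)·log₂(15/16) + (1/16)·log₂(1/16)]
  = 0.0873 + 0.2500
  = 0.3373 bits

I(U;V) = H(U) + H(V) - H(U,V)
  = 0.3373 + 0.3373 - 0.3373
  = 0.3373 bits

Right side, with H(U|V) computed directly from the conditional probabilities:
H(U|V) = -Σ P(U,V)·log₂ P(U|V), where P(U|V) = P(U,V) / P(V)
  (cells with P(U,V) = 0 contribute 0)
  (U=0,V=0): P(U|V) = (15/16)/(15/16) = 1;  -(15/16)·log₂(1) = 0.0000
  (U=1,V=1): P(U|V) = (1/16)/(1/16) = 1;  -(1/16)·log₂(1) = 0.0000
H(U|V) = 0.0000 + 0.0000
  = 0.0000 bits
H(U) - H(U|V) = 0.3373 - 0.0000 = 0.3373 bits

Both sides equal 0.3373 bits, so I(U;V) = H(U) - H(U|V) ✓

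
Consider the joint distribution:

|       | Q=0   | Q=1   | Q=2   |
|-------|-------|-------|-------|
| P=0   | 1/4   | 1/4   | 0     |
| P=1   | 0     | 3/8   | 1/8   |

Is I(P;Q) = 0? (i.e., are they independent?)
Marginal P(P) (row sums):
  P(P=0) = 1/4 + 1/4 + 0 = 1/2
  P(P=1) = 0 + 3/8 + 1/8 = 1/2
Marginal P(Q) (column sums):
  P(Q=0) = 1/4 + 0 = 1/4
  P(Q=1) = 1/4 + 3/8 = 5/8
  P(Q=2) = 0 + 1/8 = 1/8

P and Q are independent iff P(P=i,Q=j) = P(P=i)·P(Q=j) for every cell.
  P(P=0)·P(Q=0) = 1/2 × 1/4 = 1/8, but P(P=0,Q=0) = 1/4 ✗

No, P and Q are not independent. Quantitatively, I(P;Q) > 0:

H(P) = -[(1/2)·log₂(1/2) + (1/2)·log₂(1/2)]
  = 0.5000 + 0.5000
  = 1.0000 bits
H(Q) = -[(1/4)·log₂(1/4) + (5/8)·log₂(5/8) + (1/8)·log₂(1/8)]
  = 0.5000 + 0.4238 + 0.3750
  = 1.2988 bits
H(P,Q) = -[(1/4)·log₂(1/4) + (1/4)·log₂(1/4) + (3/8)·log₂(3/8) + (1/8)·log₂(1/8)]
  = 0.5000 + 0.5000 + 0.5306 + 0.3750
  = 1.9056 bits
I(P;Q) = H(P) + H(Q) - H(P,Q) = 1.0000 + 1.2988 - 1.9056 = 0.3932 bits > 0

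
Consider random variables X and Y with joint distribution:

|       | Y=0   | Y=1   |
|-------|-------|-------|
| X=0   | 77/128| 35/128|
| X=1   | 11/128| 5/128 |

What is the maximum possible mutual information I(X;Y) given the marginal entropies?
The upper bound on mutual information is I(X;Y) ≤ min(H(X), H(Y)).

Marginal P(X) (row sums):
  P(X=0) = 77/128 + 35/128 = 7/8
  P(X=1) = 11/128 + 5/128 = 1/8
Marginal P(Y) (column sums):
  P(Y=0) = 77/128 + 11/128 = 11/16
  P(Y=1) = 35/128 + 5/128 = 5/16

H(X) = -[(7/8)·log₂(7/8) + (1/8)·log₂(1/8)]
  = 0.1686 + 0.3750
  = 0.5436 bits
H(Y) = -[(11/16)·log₂(11/16) + (5/16)·log₂(5/16)]
  = 0.3716 + 0.5244
  = 0.8960 bits

Maximum possible I(X;Y) = min(0.5436, 0.8960) = 0.5436 bits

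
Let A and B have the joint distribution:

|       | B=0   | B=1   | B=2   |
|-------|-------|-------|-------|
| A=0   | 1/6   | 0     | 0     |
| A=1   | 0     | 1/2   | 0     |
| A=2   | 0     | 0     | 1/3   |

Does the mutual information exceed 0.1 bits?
Marginal P(A) (row sums):
  P(A=0) = 1/6 + 0 + 0 = 1/6
  P(A=1) = 0 + 1/2 + 0 = 1/2
  P(A=2) = 0 + 0 + 1/3 = 1/3
Marginal P(B) (column sums):
  P(B=0) = 1/6 + 0 + 0 = 1/6
  P(B=1) = 0 + 1/2 + 0 = 1/2
  P(B=2) = 0 + 0 + 1/3 = 1/3

H(A) = -[(1/6)·log₂(1/6) + (1/2)·log₂(1/2) + (1/3)·log₂(1/3)]
  = 0.4308 + 0.5000 + 0.5283
  = 1.4591 bits
H(B) = -[(1/6)·log₂(1/6) + (1/2)·log₂(1/2) + (1/3)·log₂(1/3)]
  = 0.4308 + 0.5000 + 0.5283
  = 1.4591 bits
H(A,B) = -[(1/6)·log₂(1/6) + (1/2)·log₂(1/2) + (1/3)·log₂(1/3)]
  = 0.4308 + 0.5000 + 0.5283
  = 1.4591 bits

I(A;B) = H(A) + H(B) - H(A,B)
  = 1.4591 + 1.4591 - 1.4591
  = 1.4591 bits

Yes. I(A;B) = 1.4591 bits, which is > 0.1 bits.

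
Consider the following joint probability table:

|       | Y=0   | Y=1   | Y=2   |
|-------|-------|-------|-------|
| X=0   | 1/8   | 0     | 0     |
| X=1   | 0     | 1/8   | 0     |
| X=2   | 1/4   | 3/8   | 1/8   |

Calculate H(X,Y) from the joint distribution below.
H(X,Y) = -Σ P(X,Y) log₂ P(X,Y), summed over the non-zero cells:
H(X,Y) = -[(1/8)·log₂(1/8) + (1/8)·log₂(1/8) + (1/4)·log₂(1/4) + (3/8)·log₂(3/8) + (1/8)·log₂(1/8)]
  = 0.3750 + 0.3750 + 0.5000 + 0.5306 + 0.3750
  = 2.1556 bits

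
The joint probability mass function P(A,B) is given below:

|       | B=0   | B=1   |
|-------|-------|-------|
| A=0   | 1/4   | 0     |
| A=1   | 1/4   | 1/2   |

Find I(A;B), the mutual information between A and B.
Marginal P(A) (row sums):
  P(A=0) = 1/4 + 0 = 1/4
  P(A=1) = 1/4 + 1/2 = 3/4
Marginal P(B) (column sums):
  P(B=0) = 1/4 + 1/4 = 1/2
  P(B=1) = 0 + 1/2 = 1/2

H(A) = -[(1/4)·log₂(1/4) + (3/4)·log₂(3/4)]
  = 0.5000 + 0.3113
  = 0.8113 bits
H(B) = -[(1/2)·log₂(1/2) + (1/2)·log₂(1/2)]
  = 0.5000 + 0.5000
  = 1.0000 bits
H(A,B) = -[(1/4)·log₂(1/4) + (1/4)·log₂(1/4) + (1/2)·log₂(1/2)]
  = 0.5000 + 0.5000 + 0.5000
  = 1.5000 bits

I(A;B) = H(A) + H(B) - H(A,B)
  = 0.8113 + 1.0000 - 1.5000
  = 0.3113 bits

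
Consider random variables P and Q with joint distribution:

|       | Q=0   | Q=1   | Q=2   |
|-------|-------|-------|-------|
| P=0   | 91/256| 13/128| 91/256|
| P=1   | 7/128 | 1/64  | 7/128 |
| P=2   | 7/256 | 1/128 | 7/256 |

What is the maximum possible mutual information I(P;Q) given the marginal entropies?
The upper bound on mutual information is I(P;Q) ≤ min(H(P), H(Q)).

Marginal P(P) (row sums):
  P(P=0) = 91/256 + 13/128 + 91/256 = 13/16
  P(P=1) = 7/128 + 1/64 + 7/128 = 1/8
  P(P=2) = 7/256 + 1/128 + 7/256 = 1/16
Marginal P(Q) (column sums):
  P(Q=0) = 91/256 + 7/128 + 7/256 = 7/16
  P(Q=1) = 13/128 + 1/64 + 1/128 = 1/8
  P(Q=2) = 91/256 + 7/128 + 7/256 = 7/16

H(P) = -[(13/16)·log₂(13/16) + (1/8)·log₂(1/8) + (1/16)·log₂(1/16)]
  = 0.2434 + 0.3750 + 0.2500
  = 0.8684 bits
H(Q) = -[(7/16)·log₂(7/16) + (1/8)·log₂(1/8) + (7/16)·log₂(7/16)]
  = 0.5218 + 0.3750 + 0.5218
  = 1.4186 bits

Maximum possible I(P;Q) = min(0.8684, 1.4186) = 0.8684 bits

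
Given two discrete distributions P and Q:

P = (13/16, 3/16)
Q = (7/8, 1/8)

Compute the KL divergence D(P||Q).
D(P||Q) = Σ P(i) log₂(P(i)/Q(i))
  i=0: (13/16) × log₂((13/16)/(7/8)) = (13/16) × log₂(13/14) = -0.0869
  i=1: (3/16) × log₂((3/16)/(1/8)) = (3/16) × log₂(3/2) = 0.1097
D(P||Q) = -0.0869 + 0.1097
  = 0.0228 bits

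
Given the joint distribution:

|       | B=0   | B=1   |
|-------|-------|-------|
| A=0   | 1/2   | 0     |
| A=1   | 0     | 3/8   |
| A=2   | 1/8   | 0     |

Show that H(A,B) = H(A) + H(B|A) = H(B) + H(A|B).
Marginal P(A) (row sums):
  P(A=0) = 1/2 + 0 = 1/2
  P(A=1) = 0 + 3/8 = 3/8
  P(A=2) = 1/8 + 0 = 1/8
Marginal P(B) (column sums):
  P(B=0) = 1/2 + 0 + 1/8 = 5/8
  P(B=1) = 0 + 3/8 + 0 = 3/8

Decomposition 1: H(A) + H(B|A)
H(A) = -[(1/2)·log₂(1/2) + (3/8)·log₂(3/8) + (1/8)·log₂(1/8)]
  = 0.5000 + 0.5306 + 0.3750
  = 1.4056 bits
H(B|A) = -Σ P(A,B)·log₂ P(B|A), where P(B|A) = P(A,B) / P(A)
  (cells with P(A,B) = 0 contribute 0)
  (A=0,B=0): P(B|A) = (1/2)/(1/2) = 1;  -(1/2)·log₂(1) = 0.0000
  (A=1,B=1): P(B|A) = (3/8)/(3/8) = 1;  -(3/8)·log₂(1) = 0.0000
  (A=2,B=0): P(B|A) = (1/8)/(1/8) = 1;  -(1/8)·log₂(1) = 0.0000
H(B|A) = 0.0000 + 0.0000 + 0.0000
  = 0.0000 bits
H(A) + H(B|A) = 1.4056 + 0.0000 = 1.4056 bits

Decomposition 2: H(B) + H(A|B)
H(B) = -[(5/8)·log₂(5/8) + (3/8)·log₂(3/8)]
  = 0.4238 + 0.5306
  = 0.9544 bits
H(A|B) = -Σ P(A,B)·log₂ P(A|B), where P(A|B) = P(A,B) / P(B)
  (cells with P(A,B) = 0 contribute 0)
  (A=0,B=0): P(A|B) = (1/2)/(5/8) = 4/5;  -(1/2)·log₂(4/5) = 0.1610
  (A=1,B=1): P(A|B) = (3/8)/(3/8) = 1;  -(3/8)·log₂(1) = 0.0000
  (A=2,B=0): P(A|B) = (1/8)/(5/8) = 1/5;  -(1/8)·log₂(1/5) = 0.2902
H(A|B) = 0.1610 + 0.0000 + 0.2902
  = 0.4512 bits
H(B) + H(A|B) = 0.9544 + 0.4512 = 1.4056 bits

Direct computation of the joint entropy:
H(A,B) = -[(1/2)·log₂(1/2) + (3/8)·log₂(3/8) + (1/8)·log₂(1/8)]
  = 0.5000 + 0.5306 + 0.3750
  = 1.4056 bits

All three agree: H(A,B) = 1.4056 bits ✓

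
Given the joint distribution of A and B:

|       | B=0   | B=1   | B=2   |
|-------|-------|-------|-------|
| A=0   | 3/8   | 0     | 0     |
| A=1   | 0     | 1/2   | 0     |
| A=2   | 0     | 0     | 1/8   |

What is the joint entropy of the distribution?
H(A,B) = -Σ P(A,B) log₂ P(A,B), summed over the non-zero cells:
H(A,B) = -[(3/8)·log₂(3/8) + (1/2)·log₂(1/2) + (1/8)·log₂(1/8)]
  = 0.5306 + 0.5000 + 0.3750
  = 1.4056 bits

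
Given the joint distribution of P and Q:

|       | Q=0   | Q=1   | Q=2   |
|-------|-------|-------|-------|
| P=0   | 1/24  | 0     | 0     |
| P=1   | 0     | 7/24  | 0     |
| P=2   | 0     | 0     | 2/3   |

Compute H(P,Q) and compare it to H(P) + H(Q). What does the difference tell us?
Marginal P(P) (row sums):
  P(P=0) = 1/24 + 0 + 0 = 1/24
  P(P=1) = 0 + 7/24 + 0 = 7/24
  P(P=2) = 0 + 0 + 2/3 = 2/3
Marginal P(Q) (column sums):
  P(Q=0) = 1/24 + 0 + 0 = 1/24
  P(Q=1) = 0 + 7/24 + 0 = 7/24
  P(Q=2) = 0 + 0 + 2/3 = 2/3

H(P,Q) = -[(1/24)·log₂(1/24) + (7/24)·log₂(7/24) + (2/3)·log₂(2/3)]
  = 0.1910 + 0.5185 + 0.3900
  = 1.0995 bits
H(P) = -[(1/24)·log₂(1/24) + (7/24)·log₂(7/24) + (2/3)·log₂(2/3)]
  = 0.1910 + 0.5185 + 0.3900
  = 1.0995 bits
H(Q) = -[(1/24)·log₂(1/24) + (7/24)·log₂(7/24) + (2/3)·log₂(2/3)]
  = 0.1910 + 0.5185 + 0.3900
  = 1.0995 bits

H(P) + H(Q) = 1.0995 + 1.0995 = 2.1990 bits
Difference: H(P) + H(Q) - H(P,Q) = 2.1990 - 1.0995 = 1.0995 bits = I(P;Q)

The difference is the mutual information; it is positive here, so P and Q are dependent (knowing one reduces uncertainty about the other by 1.0995 bits).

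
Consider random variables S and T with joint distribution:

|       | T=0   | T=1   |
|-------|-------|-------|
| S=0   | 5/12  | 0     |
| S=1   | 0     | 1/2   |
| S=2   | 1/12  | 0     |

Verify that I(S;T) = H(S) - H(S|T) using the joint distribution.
Left side, from I(S;T) = H(S) + H(T) - H(S,T):
Marginal P(S) (row sums):
  P(S=0) = 5/12 + 0 = 5/12
  P(S=1) = 0 + 1/2 = 1/2
  P(S=2) = 1/12 + 0 = 1/12
Marginal P(T) (column sums):
  P(T=0) = 5/12 + 0 + 1/12 = 1/2
  P(T=1) = 0 + 1/2 + 0 = 1/2

H(S) = -[(5/12)·log₂(5/12) + (1/2)·log₂(1/2) + (1/12)·log₂(1/12)]
  = 0.5263 + 0.5000 + 0.2987
  = 1.3250 bits
H(T) = -[(1/2)·log₂(1/2) + (1/2)·log₂(1/2)]
  = 0.5000 + 0.5000
  = 1.0000 bits
H(S,T) = -[(5/12)·log₂(5/12) + (1/2)·log₂(1/2) + (1/12)·log₂(1/12)]
  = 0.5263 + 0.5000 + 0.2987
  = 1.3250 bits

I(S;T) = H(S) + H(T) - H(S,T)
  = 1.3250 + 1.0000 - 1.3250
  = 1.0000 bits

Right side, with H(S|T) computed directly from the conditional probabilities:
H(S|T) = -Σ P(S,T)·log₂ P(S|T), where P(S|T) = P(S,T) / P(T)
  (cells with P(S,T) = 0 contribute 0)
  (S=0,T=0): P(S|T) = (5/12)/(1/2) = 5/6;  -(5/12)·log₂(5/6) = 0.1096
  (S=1,T=1): P(S|T) = (1/2)/(1/2) = 1;  -(1/2)·log₂(1) = 0.0000
  (S=2,T=0): P(S|T) = (1/12)/(1/2) = 1/6;  -(1/12)·log₂(1/6) = 0.2154
H(S|T) = 0.1096 + 0.0000 + 0.2154
  = 0.3250 bits
H(S) - H(S|T) = 1.3250 - 0.3250 = 1.0000 bits

Both sides equal 1.0000 bits, so I(S;T) = H(S) - H(S|T) ✓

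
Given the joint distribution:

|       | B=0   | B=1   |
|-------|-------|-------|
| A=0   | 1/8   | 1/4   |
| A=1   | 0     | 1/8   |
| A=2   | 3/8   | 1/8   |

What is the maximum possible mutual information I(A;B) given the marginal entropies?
The upper bound on mutual information is I(A;B) ≤ min(H(A), H(B)).

Marginal P(A) (row sums):
  P(A=0) = 1/8 + 1/4 = 3/8
  P(A=1) = 0 + 1/8 = 1/8
  P(A=2) = 3/8 + 1/8 = 1/2
Marginal P(B) (column sums):
  P(B=0) = 1/8 + 0 + 3/8 = 1/2
  P(B=1) = 1/4 + 1/8 + 1/8 = 1/2

H(A) = -[(3/8)·log₂(3/8) + (1/8)·log₂(1/8) + (1/2)·log₂(1/2)]
  = 0.5306 + 0.3750 + 0.5000
  = 1.4056 bits
H(B) = -[(1/2)·log₂(1/2) + (1/2)·log₂(1/2)]
  = 0.5000 + 0.5000
  = 1.0000 bits

Maximum possible I(A;B) = min(1.4056, 1.0000) = 1.0000 bits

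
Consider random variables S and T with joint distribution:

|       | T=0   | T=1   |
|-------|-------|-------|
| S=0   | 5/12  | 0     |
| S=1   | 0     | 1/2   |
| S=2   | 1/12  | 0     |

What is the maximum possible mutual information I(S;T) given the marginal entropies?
The upper bound on mutual information is I(S;T) ≤ min(H(S), H(T)).

Marginal P(S) (row sums):
  P(S=0) = 5/12 + 0 = 5/12
  P(S=1) = 0 + 1/2 = 1/2
  P(S=2) = 1/12 + 0 = 1/12
Marginal P(T) (column sums):
  P(T=0) = 5/12 + 0 + 1/12 = 1/2
  P(T=1) = 0 + 1/2 + 0 = 1/2

H(S) = -[(5/12)·log₂(5/12) + (1/2)·log₂(1/2) + (1/12)·log₂(1/12)]
  = 0.5263 + 0.5000 + 0.2987
  = 1.3250 bits
H(T) = -[(1/2)·log₂(1/2) + (1/2)·log₂(1/2)]
  = 0.5000 + 0.5000
  = 1.0000 bits

Maximum possible I(S;T) = min(1.3250, 1.0000) = 1.0000 bits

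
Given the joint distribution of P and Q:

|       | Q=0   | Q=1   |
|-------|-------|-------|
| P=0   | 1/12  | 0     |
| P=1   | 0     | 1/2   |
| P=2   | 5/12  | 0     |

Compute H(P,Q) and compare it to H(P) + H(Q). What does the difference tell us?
Marginal P(P) (row sums):
  P(P=0) = 1/12 + 0 = 1/12
  P(P=1) = 0 + 1/2 = 1/2
  P(P=2) = 5/12 + 0 = 5/12
Marginal P(Q) (column sums):
  P(Q=0) = 1/12 + 0 + 5/12 = 1/2
  P(Q=1) = 0 + 1/2 + 0 = 1/2

H(P,Q) = -[(1/12)·log₂(1/12) + (1/2)·log₂(1/2) + (5/12)·log₂(5/12)]
  = 0.2987 + 0.5000 + 0.5263
  = 1.3250 bits
H(P) = -[(1/12)·log₂(1/12) + (1/2)·log₂(1/2) + (5/12)·log₂(5/12)]
  = 0.2987 + 0.5000 + 0.5263
  = 1.3250 bits
H(Q) = -[(1/2)·log₂(1/2) + (1/2)·log₂(1/2)]
  = 0.5000 + 0.5000
  = 1.0000 bits

H(P) + H(Q) = 1.3250 + 1.0000 = 2.3250 bits
Difference: H(P) + H(Q) - H(P,Q) = 2.3250 - 1.3250 = 1.0000 bits = I(P;Q)

The difference is the mutual information; it is positive here, so P and Q are dependent (knowing one reduces uncertainty about the other by 1.0000 bits).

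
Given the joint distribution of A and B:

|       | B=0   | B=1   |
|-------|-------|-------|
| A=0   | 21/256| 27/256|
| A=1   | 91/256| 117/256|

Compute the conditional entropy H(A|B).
Marginal P(B) (column sums):
  P(B=0) = 21/256 + 91/256 = 7/16
  P(B=1) = 27/256 + 117/256 = 9/16

H(A|B) = -Σ P(A,B)·log₂ P(A|B), where P(A|B) = P(A,B) / P(B)
  (A=0,B=0): P(A|B) = (21/256)/(7/16) = 3/16;  -(21/256)·log₂(3/16) = 0.1981
  (A=0,B=1): P(A|B) = (27/256)/(9/16) = 3/16;  -(27/256)·log₂(3/16) = 0.2547
  (A=1,B=0): P(A|B) = (91/256)/(7/16) = 13/16;  -(91/256)·log₂(13/16) = 0.1065
  (A=1,B=1): P(A|B) = (117/256)/(9/16) = 13/16;  -(117/256)·log₂(13/16) = 0.1369
H(A|B) = 0.1981 + 0.2547 + 0.1065 + 0.1369
  = 0.6962 bits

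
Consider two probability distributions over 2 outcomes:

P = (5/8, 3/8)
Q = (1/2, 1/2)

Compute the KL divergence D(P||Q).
D(P||Q) = Σ P(i) log₂(P(i)/Q(i))
  i=0: (5/8) × log₂((5/8)/(1/2)) = (5/8) × log₂(5/4) = 0.2012
  i=1: (3/8) × log₂((3/8)/(1/2)) = (3/8) × log₂(3/4) = -0.1556
D(P||Q) = 0.2012 - 0.1556
  = 0.0456 bits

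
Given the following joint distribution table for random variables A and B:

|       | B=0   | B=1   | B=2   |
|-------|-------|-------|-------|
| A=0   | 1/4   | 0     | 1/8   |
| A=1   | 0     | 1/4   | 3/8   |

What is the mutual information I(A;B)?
Marginal P(A) (row sums):
  P(A=0) = 1/4 + 0 + 1/8 = 3/8
  P(A=1) = 0 + 1/4 + 3/8 = 5/8
Marginal P(B) (column sums):
  P(B=0) = 1/4 + 0 = 1/4
  P(B=1) = 0 + 1/4 = 1/4
  P(B=2) = 1/8 + 3/8 = 1/2

H(A) = -[(3/8)·log₂(3/8) + (5/8)·log₂(5/8)]
  = 0.5306 + 0.4238
  = 0.9544 bits
H(B) = -[(1/4)·log₂(1/4) + (1/4)·log₂(1/4) + (1/2)·log₂(1/2)]
  = 0.5000 + 0.5000 + 0.5000
  = 1.5000 bits
H(A,B) = -[(1/4)·log₂(1/4) + (1/8)·log₂(1/8) + (1/4)·log₂(1/4) + (3/8)·log₂(3/8)]
  = 0.5000 + 0.3750 + 0.5000 + 0.5306
  = 1.9056 bits

I(A;B) = H(A) + H(B) - H(A,B)
  = 0.9544 + 1.5000 - 1.9056
  = 0.5488 bits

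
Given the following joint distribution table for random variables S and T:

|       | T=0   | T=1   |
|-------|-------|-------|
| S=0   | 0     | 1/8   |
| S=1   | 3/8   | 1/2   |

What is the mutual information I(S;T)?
Marginal P(S) (row sums):
  P(S=0) = 0 + 1/8 = 1/8
  P(S=1) = 3/8 + 1/2 = 7/8
Marginal P(T) (column sums):
  P(T=0) = 0 + 3/8 = 3/8
  P(T=1) = 1/8 + 1/2 = 5/8

H(S) = -[(1/8)·log₂(1/8) + (7/8)·log₂(7/8)]
  = 0.3750 + 0.1686
  = 0.5436 bits
H(T) = -[(3/8)·log₂(3/8) + (5/8)·log₂(5/8)]
  = 0.5306 + 0.4238
  = 0.9544 bits
H(S,T) = -[(1/8)·log₂(1/8) + (3/8)·log₂(3/8) + (1/2)·log₂(1/2)]
  = 0.3750 + 0.5306 + 0.5000
  = 1.4056 bits

I(S;T) = H(S) + H(T) - H(S,T)
  = 0.5436 + 0.9544 - 1.4056
  = 0.0924 bits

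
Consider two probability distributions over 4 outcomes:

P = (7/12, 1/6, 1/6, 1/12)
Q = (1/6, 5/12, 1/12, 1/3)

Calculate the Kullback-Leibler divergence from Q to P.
D(P||Q) = Σ P(i) log₂(P(i)/Q(i))
  i=0: (7/12) × log₂((7/12)/(1/6)) = (7/12) × log₂(7/2) = 1.0543
  i=1: (1/6) × log₂((1/6)/(5/12)) = (1/6) × log₂(2/5) = -0.2203
  i=2: (1/6) × log₂((1/6)/(1/12)) = (1/6) × log₂(2) = 0.1667
  i=3: (1/12) × log₂((1/12)/(1/3)) = (1/12) × log₂(1/4) = -0.1667
D(P||Q) = 1.0543 - 0.2203 + 0.1667 - 0.1667
  = 0.8340 bits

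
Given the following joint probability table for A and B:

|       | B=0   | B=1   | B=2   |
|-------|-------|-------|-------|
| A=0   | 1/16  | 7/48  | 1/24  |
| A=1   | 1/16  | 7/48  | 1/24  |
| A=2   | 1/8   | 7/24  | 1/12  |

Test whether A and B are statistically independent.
Marginal P(A) (row sums):
  P(A=0) = 1/16 + 7/48 + 1/24 = 1/4
  P(A=1) = 1/16 + 7/48 + 1/24 = 1/4
  P(A=2) = 1/8 + 7/24 + 1/12 = 1/2
Marginal P(B) (column sums):
  P(B=0) = 1/16 + 1/16 + 1/8 = 1/4
  P(B=1) = 7/48 + 7/48 + 7/24 = 7/12
  P(B=2) = 1/24 + 1/24 + 1/12 = 1/6

A and B are independent iff P(A=i,B=j) = P(A=i)·P(B=j) for every cell.
  P(A=0)·P(B=0) = 1/4 × 1/4 = 1/16 = P(A=0,B=0) ✓
  P(A=0)·P(B=1) = 1/4 × 7/12 = 7/48 = P(A=0,B=1) ✓
  P(A=0)·P(B=2) = 1/4 × 1/6 = 1/24 = P(A=0,B=2) ✓
  P(A=1)·P(B=0) = 1/4 × 1/4 = 1/16 = P(A=1,B=0) ✓
  P(A=1)·P(B=1) = 1/4 × 7/12 = 7/48 = P(A=1,B=1) ✓
  P(A=1)·P(B=2) = 1/4 × 1/6 = 1/24 = P(A=1,B=2) ✓
  P(A=2)·P(B=0) = 1/2 × 1/4 = 1/8 = P(A=2,B=0) ✓
  P(A=2)·P(B=1) = 1/2 × 7/12 = 7/24 = P(A=2,B=1) ✓
  P(A=2)·P(B=2) = 1/2 × 1/6 = 1/12 = P(A=2,B=2) ✓

Yes, A and B are independent: every cell factors, so I(A;B) = 0 bits.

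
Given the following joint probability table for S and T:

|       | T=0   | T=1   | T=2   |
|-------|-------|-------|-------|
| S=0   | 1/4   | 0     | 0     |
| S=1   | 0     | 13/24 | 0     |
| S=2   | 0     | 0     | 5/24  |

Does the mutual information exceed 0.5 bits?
Marginal P(S) (row sums):
  P(S=0) = 1/4 + 0 + 0 = 1/4
  P(S=1) = 0 + 13/24 + 0 = 13/24
  P(S=2) = 0 + 0 + 5/24 = 5/24
Marginal P(T) (column sums):
  P(T=0) = 1/4 + 0 + 0 = 1/4
  P(T=1) = 0 + 13/24 + 0 = 13/24
  P(T=2) = 0 + 0 + 5/24 = 5/24

H(S) = -[(1/4)·log₂(1/4) + (13/24)·log₂(13/24) + (5/24)·log₂(5/24)]
  = 0.5000 + 0.4791 + 0.4715
  = 1.4506 bits
H(T) = -[(1/4)·log₂(1/4) + (13/24)·log₂(13/24) + (5/24)·log₂(5/24)]
  = 0.5000 + 0.4791 + 0.4715
  = 1.4506 bits
H(S,T) = -[(1/4)·log₂(1/4) + (13/24)·log₂(13/24) + (5/24)·log₂(5/24)]
  = 0.5000 + 0.4791 + 0.4715
  = 1.4506 bits

I(S;T) = H(S) + H(T) - H(S,T)
  = 1.4506 + 1.4506 - 1.4506
  = 1.4506 bits

Yes. I(S;T) = 1.4506 bits, which is > 0.5 bits.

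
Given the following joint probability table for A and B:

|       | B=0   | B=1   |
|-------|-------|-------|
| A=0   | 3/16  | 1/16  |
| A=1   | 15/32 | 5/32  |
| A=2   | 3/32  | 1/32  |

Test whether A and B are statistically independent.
Marginal P(A) (row sums):
  P(A=0) = 3/16 + 1/16 = 1/4
  P(A=1) = 15/32 + 5/32 = 5/8
  P(A=2) = 3/32 + 1/32 = 1/8
Marginal P(B) (column sums):
  P(B=0) = 3/16 + 15/32 + 3/32 = 3/4
  P(B=1) = 1/16 + 5/32 + 1/32 = 1/4

A and B are independent iff P(A=i,B=j) = P(A=i)·P(B=j) for every cell.
  P(A=0)·P(B=0) = 1/4 × 3/4 = 3/16 = P(A=0,B=0) ✓
  P(A=0)·P(B=1) = 1/4 × 1/4 = 1/16 = P(A=0,B=1) ✓
  P(A=1)·P(B=0) = 5/8 × 3/4 = 15/32 = P(A=1,B=0) ✓
  P(A=1)·P(B=1) = 5/8 × 1/4 = 5/32 = P(A=1,B=1) ✓
  P(A=2)·P(B=0) = 1/8 × 3/4 = 3/32 = P(A=2,B=0) ✓
  P(A=2)·P(B=1) = 1/8 × 1/4 = 1/32 = P(A=2,B=1) ✓

Yes, A and B are independent: every cell factors, so I(A;B) = 0 bits.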